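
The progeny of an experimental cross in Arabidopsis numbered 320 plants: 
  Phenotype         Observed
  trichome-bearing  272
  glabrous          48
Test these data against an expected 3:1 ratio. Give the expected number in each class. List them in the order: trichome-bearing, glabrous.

Under the 3:1 hypothesis (Σ ratio = 4, N = 320):
  trichome-bearing: 320 × 3/4 = 240
  glabrous: 320 × 1/4 = 80

240, 80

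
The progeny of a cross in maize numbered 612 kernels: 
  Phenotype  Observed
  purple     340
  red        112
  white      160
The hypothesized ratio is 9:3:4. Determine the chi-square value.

0.439

Total ratio parts = 16. Expected numbers out of 612:
  purple: 612 × 9/16 = 344.25
  red: 612 × 3/16 = 114.75
  white: 612 × 4/16 = 153
χ² = Σ (O − E)² / E
  purple: (340 − 344.25)² / 344.25 = 0.0525
  red: (112 − 114.75)² / 114.75 = 0.0659
  white: (160 − 153)² / 153 = 0.3203
χ² = 0.0525 + 0.0659 + 0.3203 = 0.4387 ≈ 0.439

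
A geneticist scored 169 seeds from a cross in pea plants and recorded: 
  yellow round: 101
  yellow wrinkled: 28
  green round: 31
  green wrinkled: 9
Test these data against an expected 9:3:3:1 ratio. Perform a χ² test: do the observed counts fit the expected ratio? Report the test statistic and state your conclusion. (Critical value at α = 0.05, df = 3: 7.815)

1.046; consistent

Expected counts for N = 169 under a 9:3:3:1 ratio (total parts = 16):
  yellow round: 169 × 9/16 = 95.0625
  yellow wrinkled: 169 × 3/16 = 31.6875
  green round: 169 × 3/16 = 31.6875
  green wrinkled: 169 × 1/16 = 10.5625
χ² = Σ (O − E)² / E
  yellow round: (101 − 95.0625)² / 95.0625 = 0.3708
  yellow wrinkled: (28 − 31.6875)² / 31.6875 = 0.4291
  green round: (31 − 31.6875)² / 31.6875 = 0.0149
  green wrinkled: (9 − 10.5625)² / 10.5625 = 0.2311
χ² = 0.3708 + 0.4291 + 0.0149 + 0.2311 = 1.0459 ≈ 1.046
Degrees of freedom = 4 − 1 = 3; critical value at α = 0.05 is 7.815.
Since 1.046 < 7.815, we fail to reject the null hypothesis — the data are consistent with the 9:3:3:1 ratio.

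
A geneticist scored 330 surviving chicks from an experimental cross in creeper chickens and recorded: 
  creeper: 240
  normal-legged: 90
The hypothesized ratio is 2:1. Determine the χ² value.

5.455

Expected counts for N = 330 under a 2:1 ratio (total parts = 3):
  creeper: 330 × 2/3 = 220
  normal-legged: 330 × 1/3 = 110
χ² = Σ (O − E)² / E
  creeper: (240 − 220)² / 220 = 1.8182
  normal-legged: (90 − 110)² / 110 = 3.6364
χ² = 1.8182 + 3.6364 = 5.4546 ≈ 5.455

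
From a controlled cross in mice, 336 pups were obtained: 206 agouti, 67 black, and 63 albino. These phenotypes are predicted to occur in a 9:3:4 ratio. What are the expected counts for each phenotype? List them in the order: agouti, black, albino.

189, 63, 84

Under the 9:3:4 hypothesis (Σ ratio = 16, N = 336):
  agouti: 336 × 9/16 = 189
  black: 336 × 3/16 = 63
  albino: 336 × 4/16 = 84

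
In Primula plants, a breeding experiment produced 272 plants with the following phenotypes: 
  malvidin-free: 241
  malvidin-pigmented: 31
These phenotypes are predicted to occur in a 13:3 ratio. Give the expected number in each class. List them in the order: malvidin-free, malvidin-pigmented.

221, 51

Total ratio parts = 16. Expected numbers out of 272:
  malvidin-free: 272 × 13/16 = 221
  malvidin-pigmented: 272 × 3/16 = 51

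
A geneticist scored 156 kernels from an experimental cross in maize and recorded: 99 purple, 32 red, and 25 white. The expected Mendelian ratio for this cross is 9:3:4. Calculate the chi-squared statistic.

The 9:3:4 ratio has 16 parts, so with N = 156 the expected counts are:
  purple: 156 × 9/16 = 87.75
  red: 156 × 3/16 = 29.25
  white: 156 × 4/16 = 39
χ² = Σ (O − E)² / E
  purple: (99 − 87.75)² / 87.75 = 1.4423
  red: (32 − 29.25)² / 29.25 = 0.2585
  white: (25 − 39)² / 39 = 5.0256
χ² = 1.4423 + 0.2585 + 5.0256 = 6.7264 ≈ 6.726

6.726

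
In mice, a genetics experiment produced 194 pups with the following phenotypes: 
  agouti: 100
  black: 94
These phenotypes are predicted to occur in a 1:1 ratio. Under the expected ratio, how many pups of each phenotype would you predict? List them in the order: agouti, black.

97, 97

Expected counts for N = 194 under a 1:1 ratio (total parts = 2):
  agouti: 194 × 1/2 = 97
  black: 194 × 1/2 = 97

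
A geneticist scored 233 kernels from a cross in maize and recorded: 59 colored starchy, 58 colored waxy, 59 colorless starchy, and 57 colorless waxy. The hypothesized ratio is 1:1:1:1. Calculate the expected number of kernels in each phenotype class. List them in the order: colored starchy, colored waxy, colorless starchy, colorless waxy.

The 1:1:1:1 ratio has 4 parts, so with N = 233 the expected counts are:
  colored starchy: 233 × 1/4 = 58.25
  colored waxy: 233 × 1/4 = 58.25
  colorless starchy: 233 × 1/4 = 58.25
  colorless waxy: 233 × 1/4 = 58.25

58.25, 58.25, 58.25, 58.25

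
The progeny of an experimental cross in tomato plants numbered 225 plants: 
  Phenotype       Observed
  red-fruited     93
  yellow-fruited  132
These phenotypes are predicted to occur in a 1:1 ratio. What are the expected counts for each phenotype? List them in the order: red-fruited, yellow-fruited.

112.5, 112.5

Expected counts for N = 225 under a 1:1 ratio (total parts = 2):
  red-fruited: 225 × 1/2 = 112.5
  yellow-fruited: 225 × 1/2 = 112.5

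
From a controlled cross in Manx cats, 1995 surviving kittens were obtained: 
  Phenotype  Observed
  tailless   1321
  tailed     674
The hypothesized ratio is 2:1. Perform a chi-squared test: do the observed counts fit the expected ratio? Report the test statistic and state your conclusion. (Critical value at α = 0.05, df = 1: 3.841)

Expected counts for N = 1995 under a 2:1 ratio (total parts = 3):
  tailless: 1995 × 2/3 = 1330
  tailed: 1995 × 1/3 = 665
χ² = Σ (O − E)² / E
  tailless: (1321 − 1330)² / 1330 = 0.0609
  tailed: (674 − 665)² / 665 = 0.1218
χ² = 0.0609 + 0.1218 = 0.1827 ≈ 0.183
Degrees of freedom = 2 − 1 = 1; critical value at α = 0.05 is 3.841.
Since 0.183 < 3.841, we fail to reject the null hypothesis — the data are consistent with the 2:1 ratio.

0.183; consistent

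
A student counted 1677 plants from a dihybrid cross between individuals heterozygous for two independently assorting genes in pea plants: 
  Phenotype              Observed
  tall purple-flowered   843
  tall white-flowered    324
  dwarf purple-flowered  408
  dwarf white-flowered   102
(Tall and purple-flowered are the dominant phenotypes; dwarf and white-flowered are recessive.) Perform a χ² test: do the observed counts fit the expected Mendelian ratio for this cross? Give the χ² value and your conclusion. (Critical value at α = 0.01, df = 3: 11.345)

A dihybrid F₂ with independent assortment and complete dominance at both loci gives a 9:3:3:1 phenotypic ratio.
Under the 9:3:3:1 hypothesis (Σ ratio = 16, N = 1677):
  tall purple-flowered: 1677 × 9/16 = 943.3125
  tall white-flowered: 1677 × 3/16 = 314.4375
  dwarf purple-flowered: 1677 × 3/16 = 314.4375
  dwarf white-flowered: 1677 × 1/16 = 104.8125
χ² = Σ (O − E)² / E
  tall purple-flowered: (843 − 943.3125)² / 943.3125 = 10.6673
  tall white-flowered: (324 − 314.4375)² / 314.4375 = 0.2908
  dwarf purple-flowered: (408 − 314.4375)² / 314.4375 = 27.8400
  dwarf white-flowered: (102 − 104.8125)² / 104.8125 = 0.0755
χ² = 10.6673 + 0.2908 + 27.8400 + 0.0755 = 38.8736 ≈ 38.874
Degrees of freedom = 4 − 1 = 3; critical value at α = 0.01 is 11.345.
Since 38.874 > 11.345, we reject the null hypothesis — the data do not fit the 9:3:3:1 ratio.

38.874; not consistent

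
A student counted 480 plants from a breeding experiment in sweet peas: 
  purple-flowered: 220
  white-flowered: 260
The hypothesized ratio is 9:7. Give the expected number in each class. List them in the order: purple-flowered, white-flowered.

Expected counts for N = 480 under a 9:7 ratio (total parts = 16):
  purple-flowered: 480 × 9/16 = 270
  white-flowered: 480 × 7/16 = 210

270, 210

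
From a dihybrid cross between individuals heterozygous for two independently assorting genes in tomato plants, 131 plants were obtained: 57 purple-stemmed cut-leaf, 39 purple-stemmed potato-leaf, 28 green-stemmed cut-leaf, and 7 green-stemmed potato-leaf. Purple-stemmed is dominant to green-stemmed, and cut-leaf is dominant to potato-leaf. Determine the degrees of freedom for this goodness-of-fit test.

3

A dihybrid F₂ with independent assortment and complete dominance at both loci gives a 9:3:3:1 phenotypic ratio.
A goodness-of-fit test with 4 phenotype classes has df = 4 − 1 = 3.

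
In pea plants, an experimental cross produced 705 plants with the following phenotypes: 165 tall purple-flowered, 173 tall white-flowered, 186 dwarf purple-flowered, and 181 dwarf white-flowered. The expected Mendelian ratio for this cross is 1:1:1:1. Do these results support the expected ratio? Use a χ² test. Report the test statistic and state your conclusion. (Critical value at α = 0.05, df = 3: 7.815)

1.445; consistent

The 1:1:1:1 ratio has 4 parts, so with N = 705 the expected counts are:
  tall purple-flowered: 705 × 1/4 = 176.25
  tall white-flowered: 705 × 1/4 = 176.25
  dwarf purple-flowered: 705 × 1/4 = 176.25
  dwarf white-flowered: 705 × 1/4 = 176.25
χ² = Σ (O − E)² / E
  tall purple-flowered: (165 − 176.25)² / 176.25 = 0.7181
  tall white-flowered: (173 − 176.25)² / 176.25 = 0.0599
  dwarf purple-flowered: (186 − 176.25)² / 176.25 = 0.5394
  dwarf white-flowered: (181 − 176.25)² / 176.25 = 0.1280
χ² = 0.7181 + 0.0599 + 0.5394 + 0.1280 = 1.4454 ≈ 1.445
Degrees of freedom = 4 − 1 = 3; critical value at α = 0.05 is 7.815.
Since 1.445 < 7.815, we fail to reject the null hypothesis — the data are consistent with the 1:1:1:1 ratio.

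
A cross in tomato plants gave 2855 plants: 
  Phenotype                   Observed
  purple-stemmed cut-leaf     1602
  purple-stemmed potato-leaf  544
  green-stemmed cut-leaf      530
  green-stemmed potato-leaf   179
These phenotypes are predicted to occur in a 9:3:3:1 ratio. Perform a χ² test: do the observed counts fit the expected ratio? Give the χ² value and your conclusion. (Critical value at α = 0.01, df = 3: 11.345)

0.205; consistent

The 9:3:3:1 ratio has 16 parts, so with N = 2855 the expected counts are:
  purple-stemmed cut-leaf: 2855 × 9/16 = 1605.9375
  purple-stemmed potato-leaf: 2855 × 3/16 = 535.3125
  green-stemmed cut-leaf: 2855 × 3/16 = 535.3125
  green-stemmed potato-leaf: 2855 × 1/16 = 178.4375
χ² = Σ (O − E)² / E
  purple-stemmed cut-leaf: (1602 − 1605.9375)² / 1605.9375 = 0.0097
  purple-stemmed potato-leaf: (544 − 535.3125)² / 535.3125 = 0.1410
  green-stemmed cut-leaf: (530 − 535.3125)² / 535.3125 = 0.0527
  green-stemmed potato-leaf: (179 − 178.4375)² / 178.4375 = 0.0018
χ² = 0.0097 + 0.1410 + 0.0527 + 0.0018 = 0.2052 ≈ 0.205
Degrees of freedom = 4 − 1 = 3; critical value at α = 0.01 is 11.345.
Since 0.205 < 11.345, we fail to reject the null hypothesis — the data are consistent with the 9:3:3:1 ratio.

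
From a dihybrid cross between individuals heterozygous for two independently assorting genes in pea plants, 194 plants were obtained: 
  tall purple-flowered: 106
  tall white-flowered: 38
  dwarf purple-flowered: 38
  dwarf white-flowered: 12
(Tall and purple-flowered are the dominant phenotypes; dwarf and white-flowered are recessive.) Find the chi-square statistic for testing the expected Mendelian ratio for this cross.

A dihybrid F₂ with independent assortment and complete dominance at both loci gives a 9:3:3:1 phenotypic ratio.
Under the 9:3:3:1 hypothesis (Σ ratio = 16, N = 194):
  tall purple-flowered: 194 × 9/16 = 109.125
  tall white-flowered: 194 × 3/16 = 36.375
  dwarf purple-flowered: 194 × 3/16 = 36.375
  dwarf white-flowered: 194 × 1/16 = 12.125
χ² = Σ (O − E)² / E
  tall purple-flowered: (106 − 109.125)² / 109.125 = 0.0895
  tall white-flowered: (38 − 36.375)² / 36.375 = 0.0726
  dwarf purple-flowered: (38 − 36.375)² / 36.375 = 0.0726
  dwarf white-flowered: (12 − 12.125)² / 12.125 = 0.0013
χ² = 0.0895 + 0.0726 + 0.0726 + 0.0013 = 0.236

0.236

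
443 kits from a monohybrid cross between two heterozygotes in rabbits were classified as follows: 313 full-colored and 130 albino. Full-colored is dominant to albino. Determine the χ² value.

4.461

For a monohybrid cross between heterozygotes with complete dominance, the expected phenotypic ratio is 3:1.
The 3:1 ratio has 4 parts, so with N = 443 the expected counts are:
  full-colored: 443 × 3/4 = 332.25
  albino: 443 × 1/4 = 110.75
χ² = Σ (O − E)² / E
  full-colored: (313 − 332.25)² / 332.25 = 1.1153
  albino: (130 − 110.75)² / 110.75 = 3.3459
χ² = 1.1153 + 3.3459 = 4.4612 ≈ 4.461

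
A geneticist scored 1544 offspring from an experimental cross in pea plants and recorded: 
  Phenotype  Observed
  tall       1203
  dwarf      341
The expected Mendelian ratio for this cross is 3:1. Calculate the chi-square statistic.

6.995

The 3:1 ratio has 4 parts, so with N = 1544 the expected counts are:
  tall: 1544 × 3/4 = 1158
  dwarf: 1544 × 1/4 = 386
χ² = Σ (O − E)² / E
  tall: (1203 − 1158)² / 1158 = 1.7487
  dwarf: (341 − 386)² / 386 = 5.2461
χ² = 1.7487 + 5.2461 = 6.9948 ≈ 6.995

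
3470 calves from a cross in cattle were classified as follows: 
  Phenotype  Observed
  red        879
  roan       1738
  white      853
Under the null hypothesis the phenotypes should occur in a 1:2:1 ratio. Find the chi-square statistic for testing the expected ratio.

Expected counts for N = 3470 under a 1:2:1 ratio (total parts = 4):
  red: 3470 × 1/4 = 867.5
  roan: 3470 × 2/4 = 1735
  white: 3470 × 1/4 = 867.5
χ² = Σ (O − E)² / E
  red: (879 − 867.5)² / 867.5 = 0.1524
  roan: (1738 − 1735)² / 1735 = 0.0052
  white: (853 − 867.5)² / 867.5 = 0.2424
χ² = 0.1524 + 0.0052 + 0.2424 = 0.400

0.400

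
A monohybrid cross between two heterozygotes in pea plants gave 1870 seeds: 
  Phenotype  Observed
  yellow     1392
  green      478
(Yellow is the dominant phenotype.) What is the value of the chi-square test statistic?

0.314

For a monohybrid cross between heterozygotes with complete dominance, the expected phenotypic ratio is 3:1.
Total ratio parts = 4. Expected numbers out of 1870:
  yellow: 1870 × 3/4 = 1402.5
  green: 1870 × 1/4 = 467.5
χ² = Σ (O − E)² / E
  yellow: (1392 − 1402.5)² / 1402.5 = 0.0786
  green: (478 − 467.5)² / 467.5 = 0.2358
χ² = 0.0786 + 0.2358 = 0.3144 ≈ 0.314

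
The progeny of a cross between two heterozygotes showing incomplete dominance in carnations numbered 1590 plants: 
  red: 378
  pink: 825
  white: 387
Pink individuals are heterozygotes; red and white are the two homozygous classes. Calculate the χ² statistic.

2.366

With incomplete dominance, a heterozygote × heterozygote cross gives a 1:2:1 phenotypic ratio.
Under the 1:2:1 hypothesis (Σ ratio = 4, N = 1590):
  red: 1590 × 1/4 = 397.5
  pink: 1590 × 2/4 = 795
  white: 1590 × 1/4 = 397.5
χ² = Σ (O − E)² / E
  red: (378 − 397.5)² / 397.5 = 0.9566
  pink: (825 − 795)² / 795 = 1.1321
  white: (387 − 397.5)² / 397.5 = 0.2774
χ² = 0.9566 + 1.1321 + 0.2774 = 2.3661 ≈ 2.366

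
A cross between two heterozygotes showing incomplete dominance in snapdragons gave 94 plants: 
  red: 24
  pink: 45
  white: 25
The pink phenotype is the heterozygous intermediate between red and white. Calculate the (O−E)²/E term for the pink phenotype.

With incomplete dominance, a heterozygote × heterozygote cross gives a 1:2:1 phenotypic ratio.
Under the 1:2:1 hypothesis (Σ ratio = 4, N = 94):
  red: 94 × 1/4 = 23.5
  pink: 94 × 2/4 = 47
  white: 94 × 1/4 = 23.5
Contribution of pink: (45 − 47)² / 47 = 0.0851

0.085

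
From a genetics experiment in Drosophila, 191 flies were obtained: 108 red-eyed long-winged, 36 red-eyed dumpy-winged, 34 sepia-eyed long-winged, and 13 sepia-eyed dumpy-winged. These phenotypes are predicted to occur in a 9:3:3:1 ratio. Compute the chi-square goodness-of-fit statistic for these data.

0.190

Expected counts for N = 191 under a 9:3:3:1 ratio (total parts = 16):
  red-eyed long-winged: 191 × 9/16 = 107.4375
  red-eyed dumpy-winged: 191 × 3/16 = 35.8125
  sepia-eyed long-winged: 191 × 3/16 = 35.8125
  sepia-eyed dumpy-winged: 191 × 1/16 = 11.9375
χ² = Σ (O − E)² / E
  red-eyed long-winged: (108 − 107.4375)² / 107.4375 = 0.0029
  red-eyed dumpy-winged: (36 − 35.8125)² / 35.8125 = 0.0010
  sepia-eyed long-winged: (34 − 35.8125)² / 35.8125 = 0.0917
  sepia-eyed dumpy-winged: (13 − 11.9375)² / 11.9375 = 0.0946
χ² = 0.0029 + 0.0010 + 0.0917 + 0.0946 = 0.1902 ≈ 0.190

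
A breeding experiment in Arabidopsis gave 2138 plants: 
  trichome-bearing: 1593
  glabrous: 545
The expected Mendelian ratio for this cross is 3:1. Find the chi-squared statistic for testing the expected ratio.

Total ratio parts = 4. Expected numbers out of 2138:
  trichome-bearing: 2138 × 3/4 = 1603.5
  glabrous: 2138 × 1/4 = 534.5
χ² = Σ (O − E)² / E
  trichome-bearing: (1593 − 1603.5)² / 1603.5 = 0.0688
  glabrous: (545 − 534.5)² / 534.5 = 0.2063
χ² = 0.0688 + 0.2063 = 0.2751 ≈ 0.275

0.275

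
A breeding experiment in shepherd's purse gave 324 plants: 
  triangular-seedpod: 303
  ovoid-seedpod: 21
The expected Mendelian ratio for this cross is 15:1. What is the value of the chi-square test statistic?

0.030

Under the 15:1 hypothesis (Σ ratio = 16, N = 324):
  triangular-seedpod: 324 × 15/16 = 303.75
  ovoid-seedpod: 324 × 1/16 = 20.25
χ² = Σ (O − E)² / E
  triangular-seedpod: (303 − 303.75)² / 303.75 = 0.0019
  ovoid-seedpod: (21 − 20.25)² / 20.25 = 0.0278
χ² = 0.0019 + 0.0278 = 0.0297 ≈ 0.030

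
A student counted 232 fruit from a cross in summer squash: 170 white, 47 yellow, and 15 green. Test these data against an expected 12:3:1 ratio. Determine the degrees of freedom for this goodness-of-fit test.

A goodness-of-fit test with 3 phenotype classes has df = 3 − 1 = 2.

2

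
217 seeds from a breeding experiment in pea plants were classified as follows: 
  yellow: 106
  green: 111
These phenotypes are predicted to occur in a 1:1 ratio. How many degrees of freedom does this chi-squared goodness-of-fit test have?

1

A goodness-of-fit test with 2 phenotype classes has df = 2 − 1 = 1.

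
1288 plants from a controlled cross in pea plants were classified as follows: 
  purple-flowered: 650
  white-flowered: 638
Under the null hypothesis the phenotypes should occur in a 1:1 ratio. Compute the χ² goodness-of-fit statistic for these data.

Total ratio parts = 2. Expected numbers out of 1288:
  purple-flowered: 1288 × 1/2 = 644
  white-flowered: 1288 × 1/2 = 644
χ² = Σ (O − E)² / E
  purple-flowered: (650 − 644)² / 644 = 0.0559
  white-flowered: (638 − 644)² / 644 = 0.0559
χ² = 0.0559 + 0.0559 = 0.1118 ≈ 0.112

0.112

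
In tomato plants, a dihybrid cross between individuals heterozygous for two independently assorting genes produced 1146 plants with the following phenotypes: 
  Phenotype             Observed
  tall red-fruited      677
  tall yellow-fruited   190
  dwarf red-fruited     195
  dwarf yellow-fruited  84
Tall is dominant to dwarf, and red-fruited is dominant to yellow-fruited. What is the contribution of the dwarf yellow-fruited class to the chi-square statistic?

2.138

A dihybrid F₂ with independent assortment and complete dominance at both loci gives a 9:3:3:1 phenotypic ratio.
Under the 9:3:3:1 hypothesis (Σ ratio = 16, N = 1146):
  tall red-fruited: 1146 × 9/16 = 644.625
  tall yellow-fruited: 1146 × 3/16 = 214.875
  dwarf red-fruited: 1146 × 3/16 = 214.875
  dwarf yellow-fruited: 1146 × 1/16 = 71.625
Contribution of dwarf yellow-fruited: (84 − 71.625)² / 71.625 = 2.1381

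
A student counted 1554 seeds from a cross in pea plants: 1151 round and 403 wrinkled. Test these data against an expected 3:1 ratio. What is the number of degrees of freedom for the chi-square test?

1

A goodness-of-fit test with 2 phenotype classes has df = 2 − 1 = 1.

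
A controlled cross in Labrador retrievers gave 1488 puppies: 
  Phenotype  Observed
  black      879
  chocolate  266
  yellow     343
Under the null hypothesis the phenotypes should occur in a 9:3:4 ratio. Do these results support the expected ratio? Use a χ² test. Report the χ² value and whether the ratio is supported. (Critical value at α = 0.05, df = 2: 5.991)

4.974; consistent

Total ratio parts = 16. Expected numbers out of 1488:
  black: 1488 × 9/16 = 837
  chocolate: 1488 × 3/16 = 279
  yellow: 1488 × 4/16 = 372
χ² = Σ (O − E)² / E
  black: (879 − 837)² / 837 = 2.1075
  chocolate: (266 − 279)² / 279 = 0.6057
  yellow: (343 − 372)² / 372 = 2.2608
χ² = 2.1075 + 0.6057 + 2.2608 = 4.974
Degrees of freedom = 3 − 1 = 2; critical value at α = 0.05 is 5.991.
Since 4.974 < 5.991, we fail to reject the null hypothesis — the data are consistent with the 9:3:4 ratio.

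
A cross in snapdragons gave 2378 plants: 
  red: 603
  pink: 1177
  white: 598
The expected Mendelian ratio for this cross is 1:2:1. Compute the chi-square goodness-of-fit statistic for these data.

The 1:2:1 ratio has 4 parts, so with N = 2378 the expected counts are:
  red: 2378 × 1/4 = 594.5
  pink: 2378 × 2/4 = 1189
  white: 2378 × 1/4 = 594.5
χ² = Σ (O − E)² / E
  red: (603 − 594.5)² / 594.5 = 0.1215
  pink: (1177 − 1189)² / 1189 = 0.1211
  white: (598 − 594.5)² / 594.5 = 0.0206
χ² = 0.1215 + 0.1211 + 0.0206 = 0.2632 ≈ 0.263

0.263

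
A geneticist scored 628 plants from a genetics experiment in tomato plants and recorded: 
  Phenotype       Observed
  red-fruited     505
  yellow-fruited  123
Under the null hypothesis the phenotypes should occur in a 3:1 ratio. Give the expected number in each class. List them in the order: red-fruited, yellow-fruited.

471, 157

The 3:1 ratio has 4 parts, so with N = 628 the expected counts are:
  red-fruited: 628 × 3/4 = 471
  yellow-fruited: 628 × 1/4 = 157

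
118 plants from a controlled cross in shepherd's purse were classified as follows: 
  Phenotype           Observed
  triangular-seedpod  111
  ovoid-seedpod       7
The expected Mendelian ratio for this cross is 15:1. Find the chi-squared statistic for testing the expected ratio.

The 15:1 ratio has 16 parts, so with N = 118 the expected counts are:
  triangular-seedpod: 118 × 15/16 = 110.625
  ovoid-seedpod: 118 × 1/16 = 7.375
χ² = Σ (O − E)² / E
  triangular-seedpod: (111 − 110.625)² / 110.625 = 0.0013
  ovoid-seedpod: (7 − 7.375)² / 7.375 = 0.0191
χ² = 0.0013 + 0.0191 = 0.0204 ≈ 0.020

0.020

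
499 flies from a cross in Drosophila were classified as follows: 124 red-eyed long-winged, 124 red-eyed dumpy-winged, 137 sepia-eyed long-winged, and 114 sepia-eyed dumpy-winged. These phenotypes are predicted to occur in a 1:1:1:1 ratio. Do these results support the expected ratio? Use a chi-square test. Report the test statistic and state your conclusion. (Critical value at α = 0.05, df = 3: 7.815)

2.138; consistent

Expected counts for N = 499 under a 1:1:1:1 ratio (total parts = 4):
  red-eyed long-winged: 499 × 1/4 = 124.75
  red-eyed dumpy-winged: 499 × 1/4 = 124.75
  sepia-eyed long-winged: 499 × 1/4 = 124.75
  sepia-eyed dumpy-winged: 499 × 1/4 = 124.75
χ² = Σ (O − E)² / E
  red-eyed long-winged: (124 − 124.75)² / 124.75 = 0.0045
  red-eyed dumpy-winged: (124 − 124.75)² / 124.75 = 0.0045
  sepia-eyed long-winged: (137 − 124.75)² / 124.75 = 1.2029
  sepia-eyed dumpy-winged: (114 − 124.75)² / 124.75 = 0.9264
χ² = 0.0045 + 0.0045 + 1.2029 + 0.9264 = 2.1383 ≈ 2.138
Degrees of freedom = 4 − 1 = 3; critical value at α = 0.05 is 7.815.
Since 2.138 < 7.815, we fail to reject the null hypothesis — the data are consistent with the 1:1:1:1 ratio.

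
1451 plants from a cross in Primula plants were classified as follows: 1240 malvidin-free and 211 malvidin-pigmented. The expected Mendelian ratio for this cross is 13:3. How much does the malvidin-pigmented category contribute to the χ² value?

13.705

Under the 13:3 hypothesis (Σ ratio = 16, N = 1451):
  malvidin-free: 1451 × 13/16 = 1178.9375
  malvidin-pigmented: 1451 × 3/16 = 272.0625
Contribution of malvidin-pigmented: (211 − 272.0625)² / 272.0625 = 13.7050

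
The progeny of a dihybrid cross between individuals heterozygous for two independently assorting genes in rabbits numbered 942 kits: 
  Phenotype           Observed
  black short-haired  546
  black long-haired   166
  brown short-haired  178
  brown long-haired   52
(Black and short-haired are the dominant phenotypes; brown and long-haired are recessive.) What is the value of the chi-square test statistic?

A dihybrid F₂ with independent assortment and complete dominance at both loci gives a 9:3:3:1 phenotypic ratio.
Under the 9:3:3:1 hypothesis (Σ ratio = 16, N = 942):
  black short-haired: 942 × 9/16 = 529.875
  black long-haired: 942 × 3/16 = 176.625
  brown short-haired: 942 × 3/16 = 176.625
  brown long-haired: 942 × 1/16 = 58.875
χ² = Σ (O − E)² / E
  black short-haired: (546 − 529.875)² / 529.875 = 0.4907
  black long-haired: (166 − 176.625)² / 176.625 = 0.6392
  brown short-haired: (178 − 176.625)² / 176.625 = 0.0107
  brown long-haired: (52 − 58.875)² / 58.875 = 0.8028
χ² = 0.4907 + 0.6392 + 0.0107 + 0.8028 = 1.9434 ≈ 1.943

1.943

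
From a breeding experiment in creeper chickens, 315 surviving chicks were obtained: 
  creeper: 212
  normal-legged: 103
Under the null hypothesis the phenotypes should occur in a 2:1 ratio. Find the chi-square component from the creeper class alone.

Total ratio parts = 3. Expected numbers out of 315:
  creeper: 315 × 2/3 = 210
  normal-legged: 315 × 1/3 = 105
Contribution of creeper: (212 − 210)² / 210 = 0.0190

0.019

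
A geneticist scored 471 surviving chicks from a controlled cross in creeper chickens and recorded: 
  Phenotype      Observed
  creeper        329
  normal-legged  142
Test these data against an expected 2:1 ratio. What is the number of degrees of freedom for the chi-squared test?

A goodness-of-fit test with 2 phenotype classes has df = 2 − 1 = 1.

1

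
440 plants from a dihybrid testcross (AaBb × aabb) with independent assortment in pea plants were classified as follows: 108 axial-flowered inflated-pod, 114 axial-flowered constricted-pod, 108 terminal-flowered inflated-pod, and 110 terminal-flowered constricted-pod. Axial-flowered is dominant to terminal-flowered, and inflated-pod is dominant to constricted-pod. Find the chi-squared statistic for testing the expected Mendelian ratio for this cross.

A dihybrid testcross with independent assortment gives a 1:1:1:1 ratio.
The 1:1:1:1 ratio has 4 parts, so with N = 440 the expected counts are:
  axial-flowered inflated-pod: 440 × 1/4 = 110
  axial-flowered constricted-pod: 440 × 1/4 = 110
  terminal-flowered inflated-pod: 440 × 1/4 = 110
  terminal-flowered constricted-pod: 440 × 1/4 = 110
χ² = Σ (O − E)² / E
  axial-flowered inflated-pod: (108 − 110)² / 110 = 0.0364
  axial-flowered constricted-pod: (114 − 110)² / 110 = 0.1455
  terminal-flowered inflated-pod: (108 − 110)² / 110 = 0.0364
  terminal-flowered constricted-pod: (110 − 110)² / 110 = 0.0000
χ² = 0.0364 + 0.1455 + 0.0364 + 0.0000 = 0.2183 ≈ 0.218

0.218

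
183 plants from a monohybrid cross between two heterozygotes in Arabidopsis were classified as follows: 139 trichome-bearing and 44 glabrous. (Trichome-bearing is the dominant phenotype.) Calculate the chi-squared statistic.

0.089

For a monohybrid cross between heterozygotes with complete dominance, the expected phenotypic ratio is 3:1.
Expected counts for N = 183 under a 3:1 ratio (total parts = 4):
  trichome-bearing: 183 × 3/4 = 137.25
  glabrous: 183 × 1/4 = 45.75
χ² = Σ (O − E)² / E
  trichome-bearing: (139 − 137.25)² / 137.25 = 0.0223
  glabrous: (44 − 45.75)² / 45.75 = 0.0669
χ² = 0.0223 + 0.0669 = 0.0892 ≈ 0.089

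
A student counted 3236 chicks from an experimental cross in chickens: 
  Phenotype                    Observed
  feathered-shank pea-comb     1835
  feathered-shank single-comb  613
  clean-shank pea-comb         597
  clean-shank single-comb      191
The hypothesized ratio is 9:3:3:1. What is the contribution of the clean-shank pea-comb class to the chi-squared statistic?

Expected counts for N = 3236 under a 9:3:3:1 ratio (total parts = 16):
  feathered-shank pea-comb: 3236 × 9/16 = 1820.25
  feathered-shank single-comb: 3236 × 3/16 = 606.75
  clean-shank pea-comb: 3236 × 3/16 = 606.75
  clean-shank single-comb: 3236 × 1/16 = 202.25
Contribution of clean-shank pea-comb: (597 − 606.75)² / 606.75 = 0.1567

0.157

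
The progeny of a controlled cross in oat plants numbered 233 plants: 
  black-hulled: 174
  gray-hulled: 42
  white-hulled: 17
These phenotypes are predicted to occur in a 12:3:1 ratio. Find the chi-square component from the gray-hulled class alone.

The 12:3:1 ratio has 16 parts, so with N = 233 the expected counts are:
  black-hulled: 233 × 12/16 = 174.75
  gray-hulled: 233 × 3/16 = 43.6875
  white-hulled: 233 × 1/16 = 14.5625
Contribution of gray-hulled: (42 − 43.6875)² / 43.6875 = 0.0652

0.065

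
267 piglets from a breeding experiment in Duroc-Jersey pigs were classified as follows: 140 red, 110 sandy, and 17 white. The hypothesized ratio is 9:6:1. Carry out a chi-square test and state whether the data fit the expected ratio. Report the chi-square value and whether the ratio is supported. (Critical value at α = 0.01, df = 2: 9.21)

1.671; consistent

The 9:6:1 ratio has 16 parts, so with N = 267 the expected counts are:
  red: 267 × 9/16 = 150.1875
  sandy: 267 × 6/16 = 100.125
  white: 267 × 1/16 = 16.6875
χ² = Σ (O − E)² / E
  red: (140 − 150.1875)² / 150.1875 = 0.6910
  sandy: (110 − 100.125)² / 100.125 = 0.9739
  white: (17 − 16.6875)² / 16.6875 = 0.0059
χ² = 0.6910 + 0.9739 + 0.0059 = 1.6708 ≈ 1.671
Degrees of freedom = 3 − 1 = 2; critical value at α = 0.01 is 9.21.
Since 1.671 < 9.21, we fail to reject the null hypothesis — the data are consistent with the 9:6:1 ratio.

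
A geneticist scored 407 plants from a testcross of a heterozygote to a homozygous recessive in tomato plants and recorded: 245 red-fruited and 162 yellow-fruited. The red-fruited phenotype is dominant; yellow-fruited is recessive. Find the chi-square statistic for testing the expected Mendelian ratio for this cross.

16.926

A testcross of a heterozygote (Aa × aa) gives a 1:1 phenotypic ratio.
Total ratio parts = 2. Expected numbers out of 407:
  red-fruited: 407 × 1/2 = 203.5
  yellow-fruited: 407 × 1/2 = 203.5
χ² = Σ (O − E)² / E
  red-fruited: (245 − 203.5)² / 203.5 = 8.4631
  yellow-fruited: (162 − 203.5)² / 203.5 = 8.4631
χ² = 8.4631 + 8.4631 = 16.9262 ≈ 16.926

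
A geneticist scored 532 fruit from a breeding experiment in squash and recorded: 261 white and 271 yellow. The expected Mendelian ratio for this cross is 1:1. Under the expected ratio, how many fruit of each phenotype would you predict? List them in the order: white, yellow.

The 1:1 ratio has 2 parts, so with N = 532 the expected counts are:
  white: 532 × 1/2 = 266
  yellow: 532 × 1/2 = 266

266, 266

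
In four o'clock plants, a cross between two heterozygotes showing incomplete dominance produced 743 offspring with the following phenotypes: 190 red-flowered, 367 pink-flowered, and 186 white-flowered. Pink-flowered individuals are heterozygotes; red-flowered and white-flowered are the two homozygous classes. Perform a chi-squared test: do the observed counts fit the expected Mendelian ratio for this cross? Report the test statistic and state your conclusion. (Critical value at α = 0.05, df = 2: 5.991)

With incomplete dominance, a heterozygote × heterozygote cross gives a 1:2:1 phenotypic ratio.
Expected counts for N = 743 under a 1:2:1 ratio (total parts = 4):
  red-flowered: 743 × 1/4 = 185.75
  pink-flowered: 743 × 2/4 = 371.5
  white-flowered: 743 × 1/4 = 185.75
χ² = Σ (O − E)² / E
  red-flowered: (190 − 185.75)² / 185.75 = 0.0972
  pink-flowered: (367 − 371.5)² / 371.5 = 0.0545
  white-flowered: (186 − 185.75)² / 185.75 = 0.0003
χ² = 0.0972 + 0.0545 + 0.0003 = 0.152
Degrees of freedom = 3 − 1 = 2; critical value at α = 0.05 is 5.991.
Since 0.152 < 5.991, we fail to reject the null hypothesis — the data are consistent with the 1:2:1 ratio.

0.152; consistent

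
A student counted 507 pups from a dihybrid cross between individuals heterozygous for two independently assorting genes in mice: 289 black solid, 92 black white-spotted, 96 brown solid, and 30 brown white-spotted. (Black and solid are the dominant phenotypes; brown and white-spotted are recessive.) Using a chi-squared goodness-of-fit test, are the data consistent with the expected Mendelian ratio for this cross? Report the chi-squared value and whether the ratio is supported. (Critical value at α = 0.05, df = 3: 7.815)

0.249; consistent

A dihybrid F₂ with independent assortment and complete dominance at both loci gives a 9:3:3:1 phenotypic ratio.
Total ratio parts = 16. Expected numbers out of 507:
  black solid: 507 × 9/16 = 285.1875
  black white-spotted: 507 × 3/16 = 95.0625
  brown solid: 507 × 3/16 = 95.0625
  brown white-spotted: 507 × 1/16 = 31.6875
χ² = Σ (O − E)² / E
  black solid: (289 − 285.1875)² / 285.1875 = 0.0510
  black white-spotted: (92 − 95.0625)² / 95.0625 = 0.0987
  brown solid: (96 − 95.0625)² / 95.0625 = 0.0092
  brown white-spotted: (30 − 31.6875)² / 31.6875 = 0.0899
χ² = 0.0510 + 0.0987 + 0.0092 + 0.0899 = 0.2488 ≈ 0.249
Degrees of freedom = 4 − 1 = 3; critical value at α = 0.05 is 7.815.
Since 0.249 < 7.815, we fail to reject the null hypothesis — the data are consistent with the 9:3:3:1 ratio.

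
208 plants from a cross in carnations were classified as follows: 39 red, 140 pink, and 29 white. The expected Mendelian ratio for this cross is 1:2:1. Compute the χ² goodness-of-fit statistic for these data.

25.885

The 1:2:1 ratio has 4 parts, so with N = 208 the expected counts are:
  red: 208 × 1/4 = 52
  pink: 208 × 2/4 = 104
  white: 208 × 1/4 = 52
χ² = Σ (O − E)² / E
  red: (39 − 52)² / 52 = 3.2500
  pink: (140 − 104)² / 104 = 12.4615
  white: (29 − 52)² / 52 = 10.1731
χ² = 3.2500 + 12.4615 + 10.1731 = 25.8846 ≈ 25.885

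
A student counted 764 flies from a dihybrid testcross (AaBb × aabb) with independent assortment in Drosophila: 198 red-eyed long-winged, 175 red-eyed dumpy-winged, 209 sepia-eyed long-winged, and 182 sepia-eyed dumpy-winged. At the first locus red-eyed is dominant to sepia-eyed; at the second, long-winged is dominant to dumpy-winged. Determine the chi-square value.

3.717

A dihybrid testcross with independent assortment gives a 1:1:1:1 ratio.
Under the 1:1:1:1 hypothesis (Σ ratio = 4, N = 764):
  red-eyed long-winged: 764 × 1/4 = 191
  red-eyed dumpy-winged: 764 × 1/4 = 191
  sepia-eyed long-winged: 764 × 1/4 = 191
  sepia-eyed dumpy-winged: 764 × 1/4 = 191
χ² = Σ (O − E)² / E
  red-eyed long-winged: (198 − 191)² / 191 = 0.2565
  red-eyed dumpy-winged: (175 − 191)² / 191 = 1.3403
  sepia-eyed long-winged: (209 − 191)² / 191 = 1.6963
  sepia-eyed dumpy-winged: (182 − 191)² / 191 = 0.4241
χ² = 0.2565 + 1.3403 + 1.6963 + 0.4241 = 3.7172 ≈ 3.717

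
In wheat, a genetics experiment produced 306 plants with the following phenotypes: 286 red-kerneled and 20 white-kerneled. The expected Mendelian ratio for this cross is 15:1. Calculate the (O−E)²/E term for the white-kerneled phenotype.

Total ratio parts = 16. Expected numbers out of 306:
  red-kerneled: 306 × 15/16 = 286.875
  white-kerneled: 306 × 1/16 = 19.125
Contribution of white-kerneled: (20 − 19.125)² / 19.125 = 0.0400

0.040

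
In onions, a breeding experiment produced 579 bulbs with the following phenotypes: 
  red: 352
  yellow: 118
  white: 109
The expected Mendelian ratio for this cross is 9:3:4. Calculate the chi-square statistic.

Under the 9:3:4 hypothesis (Σ ratio = 16, N = 579):
  red: 579 × 9/16 = 325.6875
  yellow: 579 × 3/16 = 108.5625
  white: 579 × 4/16 = 144.75
χ² = Σ (O − E)² / E
  red: (352 − 325.6875)² / 325.6875 = 2.1258
  yellow: (118 − 108.5625)² / 108.5625 = 0.8204
  white: (109 − 144.75)² / 144.75 = 8.8294
χ² = 2.1258 + 0.8204 + 8.8294 = 11.7756 ≈ 11.776

11.776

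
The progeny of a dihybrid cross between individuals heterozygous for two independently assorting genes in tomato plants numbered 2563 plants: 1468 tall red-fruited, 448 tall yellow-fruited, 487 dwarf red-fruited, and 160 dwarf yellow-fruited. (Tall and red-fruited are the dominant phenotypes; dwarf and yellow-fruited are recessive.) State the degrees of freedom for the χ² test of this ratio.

3

A dihybrid F₂ with independent assortment and complete dominance at both loci gives a 9:3:3:1 phenotypic ratio.
A goodness-of-fit test with 4 phenotype classes has df = 4 − 1 = 3.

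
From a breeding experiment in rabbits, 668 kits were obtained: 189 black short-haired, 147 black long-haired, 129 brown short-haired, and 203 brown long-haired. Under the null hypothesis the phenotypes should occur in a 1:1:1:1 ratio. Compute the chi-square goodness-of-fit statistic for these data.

Expected counts for N = 668 under a 1:1:1:1 ratio (total parts = 4):
  black short-haired: 668 × 1/4 = 167
  black long-haired: 668 × 1/4 = 167
  brown short-haired: 668 × 1/4 = 167
  brown long-haired: 668 × 1/4 = 167
χ² = Σ (O − E)² / E
  black short-haired: (189 − 167)² / 167 = 2.8982
  black long-haired: (147 − 167)² / 167 = 2.3952
  brown short-haired: (129 − 167)² / 167 = 8.6467
  brown long-haired: (203 − 167)² / 167 = 7.7605
χ² = 2.8982 + 2.3952 + 8.6467 + 7.7605 = 21.7006 ≈ 21.701

21.701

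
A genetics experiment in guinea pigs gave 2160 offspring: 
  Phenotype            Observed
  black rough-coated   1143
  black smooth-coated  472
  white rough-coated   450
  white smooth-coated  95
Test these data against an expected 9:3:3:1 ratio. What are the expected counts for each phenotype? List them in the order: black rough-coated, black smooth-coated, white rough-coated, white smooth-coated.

Under the 9:3:3:1 hypothesis (Σ ratio = 16, N = 2160):
  black rough-coated: 2160 × 9/16 = 1215
  black smooth-coated: 2160 × 3/16 = 405
  white rough-coated: 2160 × 3/16 = 405
  white smooth-coated: 2160 × 1/16 = 135

1215, 405, 405, 135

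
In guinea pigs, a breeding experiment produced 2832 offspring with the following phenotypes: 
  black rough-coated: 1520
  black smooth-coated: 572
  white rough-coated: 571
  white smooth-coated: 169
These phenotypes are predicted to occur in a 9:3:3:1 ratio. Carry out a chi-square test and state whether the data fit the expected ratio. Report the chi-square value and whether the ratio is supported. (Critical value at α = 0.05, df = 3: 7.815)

9.886; not consistent

The 9:3:3:1 ratio has 16 parts, so with N = 2832 the expected counts are:
  black rough-coated: 2832 × 9/16 = 1593
  black smooth-coated: 2832 × 3/16 = 531
  white rough-coated: 2832 × 3/16 = 531
  white smooth-coated: 2832 × 1/16 = 177
χ² = Σ (O − E)² / E
  black rough-coated: (1520 − 1593)² / 1593 = 3.3453
  black smooth-coated: (572 − 531)² / 531 = 3.1657
  white rough-coated: (571 − 531)² / 531 = 3.0132
  white smooth-coated: (169 − 177)² / 177 = 0.3616
χ² = 3.3453 + 3.1657 + 3.0132 + 0.3616 = 9.8858 ≈ 9.886
Degrees of freedom = 4 − 1 = 3; critical value at α = 0.05 is 7.815.
Since 9.886 > 7.815, we reject the null hypothesis — the data do not fit the 9:3:3:1 ratio.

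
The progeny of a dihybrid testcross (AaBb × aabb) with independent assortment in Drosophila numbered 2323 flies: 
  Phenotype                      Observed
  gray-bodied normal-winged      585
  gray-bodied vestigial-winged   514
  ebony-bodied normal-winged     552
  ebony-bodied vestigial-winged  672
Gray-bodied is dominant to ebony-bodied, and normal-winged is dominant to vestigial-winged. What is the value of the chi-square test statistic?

23.464

A dihybrid testcross with independent assortment gives a 1:1:1:1 ratio.
Total ratio parts = 4. Expected numbers out of 2323:
  gray-bodied normal-winged: 2323 × 1/4 = 580.75
  gray-bodied vestigial-winged: 2323 × 1/4 = 580.75
  ebony-bodied normal-winged: 2323 × 1/4 = 580.75
  ebony-bodied vestigial-winged: 2323 × 1/4 = 580.75
χ² = Σ (O − E)² / E
  gray-bodied normal-winged: (585 − 580.75)² / 580.75 = 0.0311
  gray-bodied vestigial-winged: (514 − 580.75)² / 580.75 = 7.6721
  ebony-bodied normal-winged: (552 − 580.75)² / 580.75 = 1.4233
  ebony-bodied vestigial-winged: (672 − 580.75)² / 580.75 = 14.3376
χ² = 0.0311 + 7.6721 + 1.4233 + 14.3376 = 23.4641 ≈ 23.464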